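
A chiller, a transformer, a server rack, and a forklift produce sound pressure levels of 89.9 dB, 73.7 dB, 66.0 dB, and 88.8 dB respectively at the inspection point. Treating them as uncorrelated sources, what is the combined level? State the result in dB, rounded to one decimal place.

For uncorrelated sources the intensities add, so convert each level to linear form, sum, and take 10·log₁₀ of the total.
Σ 10^(L/10) = 10^(89.9/10) + 10^(73.7/10) + 10^(66.0/10) + 10^(88.8/10) = 1.763e+09.
L_total = 10·log₁₀(1.763e+09) = 92.46 dB.

92.5 dB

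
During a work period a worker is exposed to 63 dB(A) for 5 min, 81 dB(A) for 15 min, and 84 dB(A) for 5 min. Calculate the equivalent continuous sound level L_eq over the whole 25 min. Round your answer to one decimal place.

81.0 dB(A)

The energy average is taken in the linear domain: L_eq = 10·log₁₀[(Σ tᵢ·10^(Lᵢ/10))/T], T = 25 min.
Σ tᵢ·10^(Lᵢ/10) = 5·10^(63/10) + 15·10^(81/10) + 5·10^(84/10) = 3.154e+09.
L_eq = 10·log₁₀(3.154e+09/25) = 81.01 dB(A).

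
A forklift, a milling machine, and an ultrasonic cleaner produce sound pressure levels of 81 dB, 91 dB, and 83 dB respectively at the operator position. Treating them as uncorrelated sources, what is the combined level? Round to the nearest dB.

92 dB

For uncorrelated sources the intensities add, so convert each level to linear form, sum, and take 10·log₁₀ of the total.
Σ 10^(L/10) = 10^(81/10) + 10^(91/10) + 10^(83/10) = 1.584e+09.
L_total = 10·log₁₀(1.584e+09) = 92.00 dB.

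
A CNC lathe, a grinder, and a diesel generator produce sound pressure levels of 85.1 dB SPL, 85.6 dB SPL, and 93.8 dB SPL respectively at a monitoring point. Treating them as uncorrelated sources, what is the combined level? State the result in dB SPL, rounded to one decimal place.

94.9 dB SPL

Incoherent sources combine by intensity addition: L_total = 10·log₁₀(Σ 10^(L_i/10)).
Σ 10^(L/10) = 10^(85.1/10) + 10^(85.6/10) + 10^(93.8/10) = 3.086e+09.
L_total = 10·log₁₀(3.086e+09) = 94.89 dB SPL.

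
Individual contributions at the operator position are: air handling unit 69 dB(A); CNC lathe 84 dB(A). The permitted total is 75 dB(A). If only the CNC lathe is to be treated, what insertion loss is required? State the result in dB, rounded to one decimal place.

Everything except the CNC lathe sums to 10^(69/10) = 7.943e+06 in linear terms, 69.00 dB(A).
To meet 75 dB(A) overall, the treated CNC lathe may contribute at most 10^(75/10) − 7.943e+06 = 2.368e+07, i.e. 73.74 dB(A).
Required insertion loss = 84 − 73.74 = 10.26 dB.

10.3 dB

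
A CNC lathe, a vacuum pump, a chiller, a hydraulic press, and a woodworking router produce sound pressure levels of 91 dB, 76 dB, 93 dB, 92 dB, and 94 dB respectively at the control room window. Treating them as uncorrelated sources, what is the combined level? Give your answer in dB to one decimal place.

98.7 dB

Incoherent sources combine by intensity addition: L_total = 10·log₁₀(Σ 10^(L_i/10)).
Σ 10^(L/10) = 10^(91/10) + 10^(76/10) + 10^(93/10) + 10^(92/10) + 10^(94/10) = 7.391e+09.
L_total = 10·log₁₀(7.391e+09) = 98.69 dB.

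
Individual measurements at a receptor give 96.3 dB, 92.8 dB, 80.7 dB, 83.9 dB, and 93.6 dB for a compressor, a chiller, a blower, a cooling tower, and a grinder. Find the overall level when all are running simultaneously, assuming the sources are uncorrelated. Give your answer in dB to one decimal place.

99.5 dB

For uncorrelated sources the intensities add, so convert each level to linear form, sum, and take 10·log₁₀ of the total.
Σ 10^(L/10) = 10^(96.3/10) + 10^(92.8/10) + 10^(80.7/10) + 10^(83.9/10) + 10^(93.6/10) = 8.825e+09.
L_total = 10·log₁₀(8.825e+09) = 99.46 dB.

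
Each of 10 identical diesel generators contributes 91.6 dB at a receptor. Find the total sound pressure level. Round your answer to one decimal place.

With 10 equal, uncorrelated contributions the intensity is 10× that of one unit, giving a rise of 10·log₁₀ 10.
L_total = 91.6 + 10·log₁₀(10) = 91.6 + 10.000 = 101.60 dB.

101.6 dB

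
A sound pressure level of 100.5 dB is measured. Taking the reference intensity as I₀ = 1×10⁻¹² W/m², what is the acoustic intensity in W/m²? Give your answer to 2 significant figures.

I/I₀ = 10^(100.5/10) = 1.122e+10, so I = 1.122e+10 × 10⁻¹² W/m².

0.011 W/m²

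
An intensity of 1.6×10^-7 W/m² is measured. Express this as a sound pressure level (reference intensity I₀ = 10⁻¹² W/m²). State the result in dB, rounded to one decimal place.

Dividing by I₀ shifts the exponent by 12: I/I₀ = 1.6×10^5.
L = 10·(0.2041 + 5) = 52.04 dB.

52.0 dB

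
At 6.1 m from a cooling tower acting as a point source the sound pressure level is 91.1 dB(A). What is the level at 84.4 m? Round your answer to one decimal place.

68.3 dB(A)

For a point source, L₂ = L₁ − 20·log₁₀(r₂/r₁).
L₂ = 91.1 − 20·log₁₀(84.4/6.1) = 91.1 − 22.820 = 68.28 dB(A).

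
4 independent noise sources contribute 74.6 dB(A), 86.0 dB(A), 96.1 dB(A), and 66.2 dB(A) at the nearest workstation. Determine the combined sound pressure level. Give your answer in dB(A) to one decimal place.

96.5 dB(A)

Incoherent sources combine by intensity addition: L_total = 10·log₁₀(Σ 10^(L_i/10)).
Σ 10^(L/10) = 10^(74.6/10) + 10^(86.0/10) + 10^(96.1/10) + 10^(66.2/10) = 4.505e+09.
L_total = 10·log₁₀(4.505e+09) = 96.54 dB(A).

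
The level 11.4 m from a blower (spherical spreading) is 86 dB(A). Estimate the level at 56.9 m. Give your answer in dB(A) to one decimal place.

Spherical spreading from a point source gives a 20·log₁₀(r₂/r₁) drop.
L₂ = 86 − 20·log₁₀(56.9/11.4) = 86 − 13.964 = 72.04 dB(A).

72.0 dB(A)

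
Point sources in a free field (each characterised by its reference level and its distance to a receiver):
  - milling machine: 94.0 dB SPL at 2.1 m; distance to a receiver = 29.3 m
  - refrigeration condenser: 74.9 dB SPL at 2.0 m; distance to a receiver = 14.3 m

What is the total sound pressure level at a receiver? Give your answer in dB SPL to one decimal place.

First find each source's level at the receiver (point-source: −20·log₁₀(r/r_ref)), then combine on an intensity basis.
milling machine: 94.0 − 20·log₁₀(29.3/2.1) = 94.0 − 22.89 = 71.11 dB SPL.
refrigeration condenser: 74.9 − 20·log₁₀(14.3/2.0) = 74.9 − 17.09 = 57.81 dB SPL.
Σ 10^(L/10) = 1.351e+07 → L_total = 10·log₁₀(1.351e+07) = 71.31 dB SPL.

71.3 dB SPL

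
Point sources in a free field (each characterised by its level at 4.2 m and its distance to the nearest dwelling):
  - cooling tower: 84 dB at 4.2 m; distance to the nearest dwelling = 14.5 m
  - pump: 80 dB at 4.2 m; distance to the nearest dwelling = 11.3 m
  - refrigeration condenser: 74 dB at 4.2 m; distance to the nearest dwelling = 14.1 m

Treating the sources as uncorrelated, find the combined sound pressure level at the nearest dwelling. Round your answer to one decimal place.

Apply inverse-square spreading to bring every level to the receiver, then sum 10^(L/10).
cooling tower: 84 − 20·log₁₀(14.5/4.2) = 84 − 10.76 = 73.24 dB.
pump: 80 − 20·log₁₀(11.3/4.2) = 80 − 8.60 = 71.40 dB.
refrigeration condenser: 74 − 20·log₁₀(14.1/4.2) = 74 − 10.52 = 63.48 dB.
Σ 10^(L/10) = 3.712e+07 → L_total = 10·log₁₀(3.712e+07) = 75.70 dB.

75.7 dB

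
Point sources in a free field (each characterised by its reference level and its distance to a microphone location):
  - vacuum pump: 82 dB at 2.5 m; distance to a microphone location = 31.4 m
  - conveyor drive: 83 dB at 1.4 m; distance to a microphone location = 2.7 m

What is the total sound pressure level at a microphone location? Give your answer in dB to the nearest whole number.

77 dB

Propagate each source to the receiver with L = L_ref − 20·log₁₀(r/r_ref), then add intensities.
vacuum pump: 82 − 20·log₁₀(31.4/2.5) = 82 − 21.98 = 60.02 dB.
conveyor drive: 83 − 20·log₁₀(2.7/1.4) = 83 − 5.70 = 77.30 dB.
Σ 10^(L/10) = 5.465e+07 → L_total = 10·log₁₀(5.465e+07) = 77.38 dB.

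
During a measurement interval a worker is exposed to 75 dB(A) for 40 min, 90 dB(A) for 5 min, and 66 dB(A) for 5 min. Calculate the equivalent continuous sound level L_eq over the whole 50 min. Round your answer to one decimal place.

L_eq = 10·log₁₀[(1/T)·Σ tᵢ·10^(Lᵢ/10)] with T = 50 min.
Σ tᵢ·10^(Lᵢ/10) = 40·10^(75/10) + 5·10^(90/10) + 5·10^(66/10) = 6.285e+09.
L_eq = 10·log₁₀(6.285e+09/50) = 80.99 dB(A).

81.0 dB(A)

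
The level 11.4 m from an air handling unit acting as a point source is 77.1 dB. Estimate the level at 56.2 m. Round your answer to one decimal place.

63.2 dB

Point-source attenuation: ΔL = 20·log₁₀(r₂/r₁) = 20·log₁₀(56.2/11.4) = 13.857 dB.
L₂ = 77.1 − 20·log₁₀(56.2/11.4) = 77.1 − 13.857 = 63.24 dB.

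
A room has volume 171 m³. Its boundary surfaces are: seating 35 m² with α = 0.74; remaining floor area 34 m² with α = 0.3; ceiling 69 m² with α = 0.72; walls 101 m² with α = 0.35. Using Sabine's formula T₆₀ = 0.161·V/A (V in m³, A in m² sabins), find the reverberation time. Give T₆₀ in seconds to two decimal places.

A = Σ Sᵢαᵢ = 35·0.74 + 34·0.3 + 69·0.72 + 101·0.35 = 121.13 m².
T₆₀ = 0.161 × 171 / 121.13 = 0.227 s.

0.23 s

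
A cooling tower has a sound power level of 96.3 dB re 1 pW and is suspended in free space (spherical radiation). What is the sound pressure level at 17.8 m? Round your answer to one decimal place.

L_p = L_w − 10·log₁₀(4π·r²) with r = 17.8 m.
4π·r² = 3982 m², 10·log₁₀ of that is 36.000 dB.
L_p = 96.3 − 36.000 = 60.30 dB.

60.3 dB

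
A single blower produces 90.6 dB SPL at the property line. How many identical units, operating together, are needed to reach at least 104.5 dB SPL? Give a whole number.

N identical sources give L₁ + 10·log₁₀ N, so require 10·log₁₀ N ≥ 104.5 − 90.6 = 13.9 dB.
N ≥ 10^(13.9/10) = 24.547, so N = 25.

25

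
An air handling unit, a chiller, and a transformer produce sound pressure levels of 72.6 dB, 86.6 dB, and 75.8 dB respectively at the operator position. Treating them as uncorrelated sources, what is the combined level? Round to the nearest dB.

For uncorrelated sources the intensities add, so convert each level to linear form, sum, and take 10·log₁₀ of the total.
Σ 10^(L/10) = 10^(72.6/10) + 10^(86.6/10) + 10^(75.8/10) = 5.133e+08.
L_total = 10·log₁₀(5.133e+08) = 87.10 dB.

87 dB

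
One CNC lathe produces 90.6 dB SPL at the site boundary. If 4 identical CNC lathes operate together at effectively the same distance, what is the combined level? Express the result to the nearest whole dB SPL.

L_total = L₁ + 10·log₁₀ N for N identical incoherent sources.
L_total = 90.6 + 10·log₁₀(4) = 90.6 + 6.021 = 96.62 dB SPL.

97 dB SPL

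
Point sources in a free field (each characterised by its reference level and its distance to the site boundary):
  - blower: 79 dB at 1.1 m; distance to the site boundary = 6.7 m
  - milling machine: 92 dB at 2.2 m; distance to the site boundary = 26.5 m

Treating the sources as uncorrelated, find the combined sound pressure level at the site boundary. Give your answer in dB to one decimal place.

First find each source's level at the receiver (point-source: −20·log₁₀(r/r_ref)), then combine on an intensity basis.
blower: 79 − 20·log₁₀(6.7/1.1) = 79 − 15.69 = 63.31 dB.
milling machine: 92 − 20·log₁₀(26.5/2.2) = 92 − 21.62 = 70.38 dB.
Σ 10^(L/10) = 1.306e+07 → L_total = 10·log₁₀(1.306e+07) = 71.16 dB.

71.2 dB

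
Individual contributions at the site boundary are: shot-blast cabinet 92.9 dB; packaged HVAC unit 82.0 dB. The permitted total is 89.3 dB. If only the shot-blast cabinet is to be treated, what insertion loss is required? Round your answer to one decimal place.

4.5 dB

Fixed contribution from the other source: Σ 10^(L/10) = 10^(82.0/10) = 1.585e+08 (82.00 dB).
The limit corresponds to 10^(89.3/10) = 8.511e+08; subtracting the fixed part leaves 6.926e+08 for the shot-blast cabinet, i.e. 88.41 dB.
Required insertion loss = 92.9 − 88.41 = 4.49 dB.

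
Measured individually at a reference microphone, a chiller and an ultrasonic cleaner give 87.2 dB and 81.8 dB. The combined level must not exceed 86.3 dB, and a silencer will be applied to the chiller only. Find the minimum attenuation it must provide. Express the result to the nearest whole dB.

The untreated sources together contribute 10^(81.8/10) = 1.514e+08, i.e. 81.80 dB.
To meet 86.3 dB overall, the treated chiller may contribute at most 10^(86.3/10) − 1.514e+08 = 2.752e+08, i.e. 84.40 dB.
Required insertion loss = 87.2 − 84.40 = 2.80 dB.

3 dB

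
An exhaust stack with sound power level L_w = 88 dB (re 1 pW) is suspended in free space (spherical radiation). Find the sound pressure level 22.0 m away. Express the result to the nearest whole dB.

L_p = L_w − 10·log₁₀(4π·r²) with r = 22.0 m.
4π·r² = 6082 m², 10·log₁₀ of that is 37.841 dB.
L_p = 88 − 37.841 = 50.16 dB.

50 dB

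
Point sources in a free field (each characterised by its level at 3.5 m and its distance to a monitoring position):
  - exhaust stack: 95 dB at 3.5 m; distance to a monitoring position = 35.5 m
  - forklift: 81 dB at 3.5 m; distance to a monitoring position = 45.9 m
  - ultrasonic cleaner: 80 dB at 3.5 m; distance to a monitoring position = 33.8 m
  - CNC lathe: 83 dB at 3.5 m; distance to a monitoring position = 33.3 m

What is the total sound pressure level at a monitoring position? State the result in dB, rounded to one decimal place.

First find each source's level at the receiver (point-source: −20·log₁₀(r/r_ref)), then combine on an intensity basis.
exhaust stack: 95 − 20·log₁₀(35.5/3.5) = 95 − 20.12 = 74.88 dB.
forklift: 81 − 20·log₁₀(45.9/3.5) = 81 − 22.35 = 58.65 dB.
ultrasonic cleaner: 80 − 20·log₁₀(33.8/3.5) = 80 − 19.70 = 60.30 dB.
CNC lathe: 83 − 20·log₁₀(33.3/3.5) = 83 − 19.57 = 63.43 dB.
Σ 10^(L/10) = 3.475e+07 → L_total = 10·log₁₀(3.475e+07) = 75.41 dB.

75.4 dB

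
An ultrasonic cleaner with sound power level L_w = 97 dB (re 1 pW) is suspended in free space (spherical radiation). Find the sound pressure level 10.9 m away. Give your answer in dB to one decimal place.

65.3 dB

L_p = L_w − 10·log₁₀(4π·r²) with r = 10.9 m.
4π·r² = 1493 m², 10·log₁₀ of that is 31.741 dB.
L_p = 97 − 31.741 = 65.26 dB.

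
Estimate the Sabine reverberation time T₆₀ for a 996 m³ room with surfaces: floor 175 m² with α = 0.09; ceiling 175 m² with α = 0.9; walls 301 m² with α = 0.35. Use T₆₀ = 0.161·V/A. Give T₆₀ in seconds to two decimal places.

A = Σ Sᵢαᵢ = 175·0.09 + 175·0.9 + 301·0.35 = 278.60 m².
T₆₀ = 0.161 × 996 / 278.60 = 0.576 s.

0.58 s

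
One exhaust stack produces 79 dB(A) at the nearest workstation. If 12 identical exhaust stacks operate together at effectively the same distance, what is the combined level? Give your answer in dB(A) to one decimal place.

89.8 dB(A)

With 12 equal, uncorrelated contributions the intensity is 12× that of one unit, giving a rise of 10·log₁₀ 12.
L_total = 79 + 10·log₁₀(12) = 79 + 10.792 = 89.79 dB(A).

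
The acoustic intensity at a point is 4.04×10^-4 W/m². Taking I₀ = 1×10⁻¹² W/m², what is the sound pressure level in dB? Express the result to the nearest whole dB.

86 dB

L = 10·log₁₀(I/I₀) = 10·log₁₀(4.04×10^-4/10⁻¹²) = 10·log₁₀(4.04×10^8).
L = 10·(0.6064 + 8) = 86.06 dB.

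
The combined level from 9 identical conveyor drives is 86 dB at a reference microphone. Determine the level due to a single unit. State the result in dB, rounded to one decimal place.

76.5 dB

9 equal contributions raise the level by 10·log₁₀ 9 = 9.542 dB, so each unit alone gives 86 − 9.542.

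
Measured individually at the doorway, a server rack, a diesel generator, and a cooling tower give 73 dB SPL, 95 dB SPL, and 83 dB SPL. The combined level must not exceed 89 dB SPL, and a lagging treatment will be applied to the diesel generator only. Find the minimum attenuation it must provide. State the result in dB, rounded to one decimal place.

7.4 dB

Everything except the diesel generator sums to 10^(73/10) + 10^(83/10) = 2.195e+08 in linear terms, 83.41 dB SPL.
The limit corresponds to 10^(89/10) = 7.943e+08; subtracting the fixed part leaves 5.748e+08 for the diesel generator, i.e. 87.60 dB SPL.
So the diesel generator must be reduced from 95 to 87.60 dB SPL: IL = 7.40 dB.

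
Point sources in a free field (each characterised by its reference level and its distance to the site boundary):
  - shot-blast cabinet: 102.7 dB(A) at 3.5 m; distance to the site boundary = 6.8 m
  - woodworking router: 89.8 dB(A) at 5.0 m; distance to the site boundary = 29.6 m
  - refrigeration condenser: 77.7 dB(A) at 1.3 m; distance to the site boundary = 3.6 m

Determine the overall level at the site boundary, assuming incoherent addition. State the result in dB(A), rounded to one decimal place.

First find each source's level at the receiver (point-source: −20·log₁₀(r/r_ref)), then combine on an intensity basis.
shot-blast cabinet: 102.7 − 20·log₁₀(6.8/3.5) = 102.7 − 5.77 = 96.93 dB(A).
woodworking router: 89.8 − 20·log₁₀(29.6/5.0) = 89.8 − 15.45 = 74.35 dB(A).
refrigeration condenser: 77.7 − 20·log₁₀(3.6/1.3) = 77.7 − 8.85 = 68.85 dB(A).
Σ 10^(L/10) = 4.968e+09 → L_total = 10·log₁₀(4.968e+09) = 96.96 dB(A).

97.0 dB(A)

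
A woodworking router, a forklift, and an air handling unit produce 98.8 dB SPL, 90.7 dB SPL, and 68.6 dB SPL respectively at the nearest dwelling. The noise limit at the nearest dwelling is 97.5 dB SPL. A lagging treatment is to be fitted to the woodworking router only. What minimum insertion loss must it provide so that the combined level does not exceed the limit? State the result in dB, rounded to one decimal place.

2.3 dB

Fixed contribution from the other sources: Σ 10^(L/10) = 10^(90.7/10) + 10^(68.6/10) = 1.182e+09 (90.73 dB SPL).
The limit corresponds to 10^(97.5/10) = 5.623e+09; subtracting the fixed part leaves 4.441e+09 for the woodworking router, i.e. 96.48 dB SPL.
Required insertion loss = 98.8 − 96.48 = 2.32 dB.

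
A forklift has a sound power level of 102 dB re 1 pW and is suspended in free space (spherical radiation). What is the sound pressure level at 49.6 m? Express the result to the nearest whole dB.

57 dB

The power spreads over a sphere of area 4π·r², so L_p = L_w − 10·log₁₀(4π·r²).
4π·r² = 3.092e+04 m², 10·log₁₀ of that is 44.902 dB.
L_p = 102 − 44.902 = 57.10 dB.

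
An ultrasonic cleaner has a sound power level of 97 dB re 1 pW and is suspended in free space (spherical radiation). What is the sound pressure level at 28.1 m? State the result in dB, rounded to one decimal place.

57.0 dB

L_p = L_w − 10·log₁₀(4π·r²) with r = 28.1 m.
4π·r² = 9923 m², 10·log₁₀ of that is 39.966 dB.
L_p = 97 − 39.966 = 57.03 dB.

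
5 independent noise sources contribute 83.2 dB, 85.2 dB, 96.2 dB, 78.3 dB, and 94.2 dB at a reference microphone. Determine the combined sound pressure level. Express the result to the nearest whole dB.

99 dB

For uncorrelated sources the intensities add, so convert each level to linear form, sum, and take 10·log₁₀ of the total.
Σ 10^(L/10) = 10^(83.2/10) + 10^(85.2/10) + 10^(96.2/10) + 10^(78.3/10) + 10^(94.2/10) = 7.407e+09.
L_total = 10·log₁₀(7.407e+09) = 98.70 dB.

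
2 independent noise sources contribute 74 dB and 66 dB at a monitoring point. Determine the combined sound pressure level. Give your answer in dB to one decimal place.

74.6 dB

Incoherent sources combine by intensity addition: L_total = 10·log₁₀(Σ 10^(L_i/10)).
Σ 10^(L/10) = 10^(74/10) + 10^(66/10) = 2.910e+07.
L_total = 10·log₁₀(2.910e+07) = 74.64 dB.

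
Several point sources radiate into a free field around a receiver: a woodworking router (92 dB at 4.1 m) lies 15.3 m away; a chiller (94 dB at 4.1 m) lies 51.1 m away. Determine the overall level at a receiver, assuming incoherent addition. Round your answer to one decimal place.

Propagate each source to the receiver with L = L_ref − 20·log₁₀(r/r_ref), then add intensities.
woodworking router: 92 − 20·log₁₀(15.3/4.1) = 92 − 11.44 = 80.56 dB.
chiller: 94 − 20·log₁₀(51.1/4.1) = 94 − 21.91 = 72.09 dB.
Σ 10^(L/10) = 1.300e+08 → L_total = 10·log₁₀(1.300e+08) = 81.14 dB.

81.1 dB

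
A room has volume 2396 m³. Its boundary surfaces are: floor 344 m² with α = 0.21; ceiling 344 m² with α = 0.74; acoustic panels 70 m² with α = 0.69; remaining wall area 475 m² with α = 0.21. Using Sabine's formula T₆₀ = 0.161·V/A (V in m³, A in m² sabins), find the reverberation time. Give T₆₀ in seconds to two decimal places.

0.81 s

Total absorption A = 344·0.21 + 344·0.74 + 70·0.69 + 475·0.21 = 474.85 m² sabins.
T₆₀ = 0.161·V/A = 0.161·2396/474.85 = 0.812 s.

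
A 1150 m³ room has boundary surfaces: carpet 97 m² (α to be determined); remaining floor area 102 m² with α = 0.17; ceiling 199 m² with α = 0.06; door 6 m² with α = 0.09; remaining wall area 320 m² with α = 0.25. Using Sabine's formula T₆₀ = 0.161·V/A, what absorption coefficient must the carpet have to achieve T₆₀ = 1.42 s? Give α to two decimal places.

0.21

From T₆₀ = 0.161·V/A, the target T₆₀ = 1.42 s needs A = 0.161·1150/1.42 = 130.39 m².
Absorption from the other surfaces = 102·0.17 + 199·0.06 + 6·0.09 + 320·0.25 = 109.82 m², so the carpet must supply 20.57 m² over 97 m².
α = 20.57/97 = 0.212.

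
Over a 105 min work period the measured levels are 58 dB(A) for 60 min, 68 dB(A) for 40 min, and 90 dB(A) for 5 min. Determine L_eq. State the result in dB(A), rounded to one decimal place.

L_eq = 10·log₁₀[(1/T)·Σ tᵢ·10^(Lᵢ/10)] with T = 105 min.
Σ tᵢ·10^(Lᵢ/10) = 60·10^(58/10) + 40·10^(68/10) + 5·10^(90/10) = 5.290e+09.
L_eq = 10·log₁₀(5.290e+09/105) = 77.02 dB(A).

77.0 dB(A)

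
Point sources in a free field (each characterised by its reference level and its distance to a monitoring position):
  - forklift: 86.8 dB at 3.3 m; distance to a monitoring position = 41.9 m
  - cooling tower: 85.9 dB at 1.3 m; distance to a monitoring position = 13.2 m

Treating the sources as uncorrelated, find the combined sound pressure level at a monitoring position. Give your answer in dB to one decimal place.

68.3 dB

Apply inverse-square spreading to bring every level to the receiver, then sum 10^(L/10).
forklift: 86.8 − 20·log₁₀(41.9/3.3) = 86.8 − 22.07 = 64.73 dB.
cooling tower: 85.9 − 20·log₁₀(13.2/1.3) = 85.9 − 20.13 = 65.77 dB.
Σ 10^(L/10) = 6.742e+06 → L_total = 10·log₁₀(6.742e+06) = 68.29 dB.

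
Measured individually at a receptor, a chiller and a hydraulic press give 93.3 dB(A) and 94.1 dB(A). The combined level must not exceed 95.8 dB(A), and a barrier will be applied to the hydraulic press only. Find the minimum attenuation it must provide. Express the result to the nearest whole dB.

Everything except the hydraulic press sums to 10^(93.3/10) = 2.138e+09 in linear terms, 93.30 dB(A).
To meet 95.8 dB(A) overall, the treated hydraulic press may contribute at most 10^(95.8/10) − 2.138e+09 = 1.664e+09, i.e. 92.21 dB(A).
Required insertion loss = 94.1 − 92.21 = 1.89 dB.

2 dB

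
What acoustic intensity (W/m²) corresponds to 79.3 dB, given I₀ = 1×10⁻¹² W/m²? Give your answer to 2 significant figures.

8.5e-05 W/m²

L = 10·log₁₀(I/I₀) ⇒ I = I₀·10^(L/10) = 10⁻¹² × 10^7.93.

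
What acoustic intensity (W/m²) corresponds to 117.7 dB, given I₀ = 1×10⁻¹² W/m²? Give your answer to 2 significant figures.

0.59 W/m²

L = 10·log₁₀(I/I₀) ⇒ I = I₀·10^(L/10) = 10⁻¹² × 10^11.77.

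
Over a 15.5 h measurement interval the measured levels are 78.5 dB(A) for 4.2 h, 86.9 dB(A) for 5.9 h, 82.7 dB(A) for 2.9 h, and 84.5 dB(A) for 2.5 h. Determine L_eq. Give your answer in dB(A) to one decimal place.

L_eq = 10·log₁₀[(1/T)·Σ tᵢ·10^(Lᵢ/10)] with T = 15.5 h.
Σ tᵢ·10^(Lᵢ/10) = 4.2·10^(78.5/10) + 5.9·10^(86.9/10) + 2.9·10^(82.7/10) + 2.5·10^(84.5/10) = 4.432e+09.
L_eq = 10·log₁₀(4.432e+09/15.5) = 84.56 dB(A).

84.6 dB(A)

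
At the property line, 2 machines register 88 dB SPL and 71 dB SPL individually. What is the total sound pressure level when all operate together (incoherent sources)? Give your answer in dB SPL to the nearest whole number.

88 dB SPL

For uncorrelated sources the intensities add, so convert each level to linear form, sum, and take 10·log₁₀ of the total.
Σ 10^(L/10) = 10^(88/10) + 10^(71/10) = 6.435e+08.
L_total = 10·log₁₀(6.435e+08) = 88.09 dB SPL.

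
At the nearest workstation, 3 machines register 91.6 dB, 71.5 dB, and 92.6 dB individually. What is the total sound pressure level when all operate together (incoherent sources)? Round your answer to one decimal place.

Incoherent sources combine by intensity addition: L_total = 10·log₁₀(Σ 10^(L_i/10)).
Σ 10^(L/10) = 10^(91.6/10) + 10^(71.5/10) + 10^(92.6/10) = 3.279e+09.
L_total = 10·log₁₀(3.279e+09) = 95.16 dB.

95.2 dB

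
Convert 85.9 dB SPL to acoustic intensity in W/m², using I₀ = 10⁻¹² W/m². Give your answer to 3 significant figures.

I/I₀ = 10^(85.9/10) = 3.89e+08, so I = 3.89e+08 × 10⁻¹² W/m².

0.000389 W/m²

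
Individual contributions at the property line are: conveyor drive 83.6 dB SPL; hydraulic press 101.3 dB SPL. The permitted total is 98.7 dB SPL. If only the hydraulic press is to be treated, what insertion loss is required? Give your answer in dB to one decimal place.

The untreated sources together contribute 10^(83.6/10) = 2.291e+08, i.e. 83.60 dB SPL.
To meet 98.7 dB SPL overall, the treated hydraulic press may contribute at most 10^(98.7/10) − 2.291e+08 = 7.184e+09, i.e. 98.56 dB SPL.
Required insertion loss = 101.3 − 98.56 = 2.74 dB.

2.7 dB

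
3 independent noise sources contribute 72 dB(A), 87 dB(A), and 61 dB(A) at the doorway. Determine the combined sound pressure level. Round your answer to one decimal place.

Incoherent sources combine by intensity addition: L_total = 10·log₁₀(Σ 10^(L_i/10)).
Σ 10^(L/10) = 10^(72/10) + 10^(87/10) + 10^(61/10) = 5.183e+08.
L_total = 10·log₁₀(5.183e+08) = 87.15 dB(A).

87.1 dB(A)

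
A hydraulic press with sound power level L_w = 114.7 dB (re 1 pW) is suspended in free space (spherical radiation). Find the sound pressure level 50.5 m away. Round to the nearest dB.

70 dB

The power spreads over a sphere of area 4π·r², so L_p = L_w − 10·log₁₀(4π·r²).
4π·r² = 3.205e+04 m², 10·log₁₀ of that is 45.058 dB.
L_p = 114.7 − 45.058 = 69.64 dB.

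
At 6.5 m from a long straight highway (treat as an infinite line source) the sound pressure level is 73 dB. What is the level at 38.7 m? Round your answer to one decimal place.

65.3 dB

For a line source, L₂ = L₁ − 10·log₁₀(r₂/r₁).
L₂ = 73 − 10·log₁₀(38.7/6.5) = 73 − 7.748 = 65.25 dB.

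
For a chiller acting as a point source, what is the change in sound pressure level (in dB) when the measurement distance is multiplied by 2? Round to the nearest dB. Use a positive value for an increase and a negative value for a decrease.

-6 dB

Point-source spreading: ΔL = −20·log₁₀(r₂/r₁).
ΔL = −20·log₁₀(2) = -6.02 dB.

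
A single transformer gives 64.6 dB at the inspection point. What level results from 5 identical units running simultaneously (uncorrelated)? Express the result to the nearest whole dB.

72 dB

With 5 equal, uncorrelated contributions the intensity is 5× that of one unit, giving a rise of 10·log₁₀ 5.
L_total = 64.6 + 10·log₁₀(5) = 64.6 + 6.990 = 71.59 dB.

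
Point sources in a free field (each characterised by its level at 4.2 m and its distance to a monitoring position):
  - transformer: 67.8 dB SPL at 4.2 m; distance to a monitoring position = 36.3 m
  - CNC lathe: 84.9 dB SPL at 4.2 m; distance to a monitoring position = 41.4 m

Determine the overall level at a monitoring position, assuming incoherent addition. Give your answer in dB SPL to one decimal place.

Propagate each source to the receiver with L = L_ref − 20·log₁₀(r/r_ref), then add intensities.
transformer: 67.8 − 20·log₁₀(36.3/4.2) = 67.8 − 18.73 = 49.07 dB SPL.
CNC lathe: 84.9 − 20·log₁₀(41.4/4.2) = 84.9 − 19.88 = 65.02 dB SPL.
Σ 10^(L/10) = 3.261e+06 → L_total = 10·log₁₀(3.261e+06) = 65.13 dB SPL.

65.1 dB SPL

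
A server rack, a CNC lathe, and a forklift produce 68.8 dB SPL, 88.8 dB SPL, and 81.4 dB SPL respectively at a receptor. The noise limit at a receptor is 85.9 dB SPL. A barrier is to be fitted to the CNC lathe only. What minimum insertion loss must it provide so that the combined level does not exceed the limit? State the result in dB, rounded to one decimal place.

Everything except the CNC lathe sums to 10^(68.8/10) + 10^(81.4/10) = 1.456e+08 in linear terms, 81.63 dB SPL.
To meet 85.9 dB SPL overall, the treated CNC lathe may contribute at most 10^(85.9/10) − 1.456e+08 = 2.434e+08, i.e. 83.86 dB SPL.
Required insertion loss = 88.8 − 83.86 = 4.94 dB.

4.9 dB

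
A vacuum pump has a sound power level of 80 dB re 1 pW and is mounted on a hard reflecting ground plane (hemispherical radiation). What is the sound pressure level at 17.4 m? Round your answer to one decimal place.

47.2 dB

L_p = L_w − 10·log₁₀(2π·r²) with r = 17.4 m.
2π·r² = 1902 m², 10·log₁₀ of that is 32.793 dB.
L_p = 80 − 32.793 = 47.21 dB.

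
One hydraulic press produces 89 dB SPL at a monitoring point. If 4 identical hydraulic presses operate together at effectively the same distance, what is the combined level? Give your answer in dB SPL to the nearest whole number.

95 dB SPL

L_total = L₁ + 10·log₁₀ N for N identical incoherent sources.
L_total = 89 + 10·log₁₀(4) = 89 + 6.021 = 95.02 dB SPL.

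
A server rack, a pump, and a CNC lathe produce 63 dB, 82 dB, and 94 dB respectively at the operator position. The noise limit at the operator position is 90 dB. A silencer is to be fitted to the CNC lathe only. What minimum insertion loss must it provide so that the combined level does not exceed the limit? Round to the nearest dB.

5 dB

Fixed contribution from the other sources: Σ 10^(L/10) = 10^(63/10) + 10^(82/10) = 1.605e+08 (82.05 dB).
The limit corresponds to 10^(90/10) = 1.000e+09; subtracting the fixed part leaves 8.395e+08 for the CNC lathe, i.e. 89.24 dB.
So the CNC lathe must be reduced from 94 to 89.24 dB: IL = 4.76 dB.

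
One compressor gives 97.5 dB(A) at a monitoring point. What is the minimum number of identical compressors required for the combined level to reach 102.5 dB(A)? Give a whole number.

The shortfall is 102.5 − 97.5 = 5.0 dB, and N units add 10·log₁₀ N, so need 10·log₁₀ N ≥ 5.0.
N ≥ 10^(5.0/10) = 3.162, so N = 4.

4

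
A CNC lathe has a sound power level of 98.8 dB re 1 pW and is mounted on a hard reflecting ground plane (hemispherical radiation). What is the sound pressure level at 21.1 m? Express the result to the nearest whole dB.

L_p = L_w − 10·log₁₀(2π·r²) with r = 21.1 m.
2π·r² = 2797 m², 10·log₁₀ of that is 34.467 dB.
L_p = 98.8 − 34.467 = 64.33 dB.

64 dB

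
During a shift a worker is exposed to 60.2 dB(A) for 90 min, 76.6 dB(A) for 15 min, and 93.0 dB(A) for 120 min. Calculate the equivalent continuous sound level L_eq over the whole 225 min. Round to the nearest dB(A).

90 dB(A)

Weight each interval's intensity by its duration and average over T = 225 min:
Σ tᵢ·10^(Lᵢ/10) = 90·10^(60.2/10) + 15·10^(76.6/10) + 120·10^(93.0/10) = 2.402e+11.
L_eq = 10·log₁₀(2.402e+11/225) = 90.28 dB(A).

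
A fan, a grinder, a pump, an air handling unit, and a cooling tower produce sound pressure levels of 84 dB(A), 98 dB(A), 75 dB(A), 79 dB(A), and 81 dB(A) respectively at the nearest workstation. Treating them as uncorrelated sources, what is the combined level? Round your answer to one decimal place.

98.3 dB(A)

Incoherent sources combine by intensity addition: L_total = 10·log₁₀(Σ 10^(L_i/10)).
Σ 10^(L/10) = 10^(84/10) + 10^(98/10) + 10^(75/10) + 10^(79/10) + 10^(81/10) = 6.798e+09.
L_total = 10·log₁₀(6.798e+09) = 98.32 dB(A).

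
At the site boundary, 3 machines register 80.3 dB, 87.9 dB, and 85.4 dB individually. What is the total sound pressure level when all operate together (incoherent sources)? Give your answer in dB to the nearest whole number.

For uncorrelated sources the intensities add, so convert each level to linear form, sum, and take 10·log₁₀ of the total.
Σ 10^(L/10) = 10^(80.3/10) + 10^(87.9/10) + 10^(85.4/10) = 1.070e+09.
L_total = 10·log₁₀(1.070e+09) = 90.30 dB.

90 dB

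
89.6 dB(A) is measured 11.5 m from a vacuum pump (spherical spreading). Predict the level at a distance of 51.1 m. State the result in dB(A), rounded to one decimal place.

76.6 dB(A)

For a point source, L₂ = L₁ − 20·log₁₀(r₂/r₁).
L₂ = 89.6 − 20·log₁₀(51.1/11.5) = 89.6 − 12.954 = 76.65 dB(A).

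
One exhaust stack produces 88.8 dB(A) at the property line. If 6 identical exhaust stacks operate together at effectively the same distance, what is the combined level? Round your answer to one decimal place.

96.6 dB(A)

L_total = L₁ + 10·log₁₀ N for N identical incoherent sources.
L_total = 88.8 + 10·log₁₀(6) = 88.8 + 7.782 = 96.58 dB(A).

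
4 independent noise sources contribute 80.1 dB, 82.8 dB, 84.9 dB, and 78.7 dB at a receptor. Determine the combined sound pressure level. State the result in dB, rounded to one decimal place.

For uncorrelated sources the intensities add, so convert each level to linear form, sum, and take 10·log₁₀ of the total.
Σ 10^(L/10) = 10^(80.1/10) + 10^(82.8/10) + 10^(84.9/10) + 10^(78.7/10) = 6.760e+08.
L_total = 10·log₁₀(6.760e+08) = 88.30 dB.

88.3 dB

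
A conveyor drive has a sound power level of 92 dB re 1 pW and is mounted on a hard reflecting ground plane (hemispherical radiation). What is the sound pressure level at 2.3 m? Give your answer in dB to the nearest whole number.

77 dB

The power spreads over a hemisphere of area 2π·r², so L_p = L_w − 10·log₁₀(2π·r²).
2π·r² = 33.24 m², 10·log₁₀ of that is 15.216 dB.
L_p = 92 − 15.216 = 76.78 dB.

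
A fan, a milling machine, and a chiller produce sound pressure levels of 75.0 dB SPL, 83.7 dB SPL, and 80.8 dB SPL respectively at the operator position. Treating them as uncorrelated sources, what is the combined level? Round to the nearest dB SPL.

For uncorrelated sources the intensities add, so convert each level to linear form, sum, and take 10·log₁₀ of the total.
Σ 10^(L/10) = 10^(75.0/10) + 10^(83.7/10) + 10^(80.8/10) = 3.863e+08.
L_total = 10·log₁₀(3.863e+08) = 85.87 dB SPL.

86 dB SPL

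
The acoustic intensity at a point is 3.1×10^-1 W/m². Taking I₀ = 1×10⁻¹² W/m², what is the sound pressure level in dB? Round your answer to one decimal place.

I/I₀ = 3.1×10^-1/10⁻¹² = 3.1×10^11, and L = 10·log₁₀(I/I₀).
L = 10·(0.4914 + 11) = 114.91 dB.

114.9 dB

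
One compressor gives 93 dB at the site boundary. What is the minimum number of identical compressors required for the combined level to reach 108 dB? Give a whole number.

32

The shortfall is 108 − 93 = 15.0 dB, and N units add 10·log₁₀ N, so need 10·log₁₀ N ≥ 15.0.
N ≥ 10^(15.0/10) = 31.623, so N = 32.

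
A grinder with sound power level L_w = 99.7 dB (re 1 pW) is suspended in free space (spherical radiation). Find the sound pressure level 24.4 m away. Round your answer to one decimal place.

61.0 dB

Free-field spherical radiation: L_p = L_w − 10·log₁₀(4π·r²), r = 24.4 m.
4π·r² = 7482 m², 10·log₁₀ of that is 38.740 dB.
L_p = 99.7 − 38.740 = 60.96 dB.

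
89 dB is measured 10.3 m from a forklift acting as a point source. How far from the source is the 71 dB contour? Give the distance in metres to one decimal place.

The 18.0 dB drop corresponds to a distance ratio of 10^(18.0/20) for a point source.
r₂ = 10.3·10^((89−71)/20) = 10.3·10^(18.0/20) = 81.82 m.

81.8 m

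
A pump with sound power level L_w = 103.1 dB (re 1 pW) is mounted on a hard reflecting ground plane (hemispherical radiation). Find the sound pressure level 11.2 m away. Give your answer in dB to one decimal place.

Free-field hemispherical radiation: L_p = L_w − 10·log₁₀(2π·r²), r = 11.2 m.
2π·r² = 788.2 m², 10·log₁₀ of that is 28.966 dB.
L_p = 103.1 − 28.966 = 74.13 dB.

74.1 dB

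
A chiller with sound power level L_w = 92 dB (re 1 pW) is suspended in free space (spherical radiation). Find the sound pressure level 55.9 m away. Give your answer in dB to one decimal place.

46.1 dB

The power spreads over a sphere of area 4π·r², so L_p = L_w − 10·log₁₀(4π·r²).
4π·r² = 3.927e+04 m², 10·log₁₀ of that is 45.940 dB.
L_p = 92 − 45.940 = 46.06 dB.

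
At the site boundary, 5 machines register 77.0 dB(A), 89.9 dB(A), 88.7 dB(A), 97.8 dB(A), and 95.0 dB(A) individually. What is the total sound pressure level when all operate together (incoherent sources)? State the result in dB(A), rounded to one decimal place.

100.4 dB(A)

For uncorrelated sources the intensities add, so convert each level to linear form, sum, and take 10·log₁₀ of the total.
Σ 10^(L/10) = 10^(77.0/10) + 10^(89.9/10) + 10^(88.7/10) + 10^(97.8/10) + 10^(95.0/10) = 1.096e+10.
L_total = 10·log₁₀(1.096e+10) = 100.40 dB(A).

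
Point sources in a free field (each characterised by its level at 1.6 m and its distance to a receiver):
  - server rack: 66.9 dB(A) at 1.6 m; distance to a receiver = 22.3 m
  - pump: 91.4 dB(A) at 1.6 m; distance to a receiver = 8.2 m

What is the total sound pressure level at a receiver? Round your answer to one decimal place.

First find each source's level at the receiver (point-source: −20·log₁₀(r/r_ref)), then combine on an intensity basis.
server rack: 66.9 − 20·log₁₀(22.3/1.6) = 66.9 − 22.88 = 44.02 dB(A).
pump: 91.4 − 20·log₁₀(8.2/1.6) = 91.4 − 14.19 = 77.21 dB(A).
Σ 10^(L/10) = 5.258e+07 → L_total = 10·log₁₀(5.258e+07) = 77.21 dB(A).

77.2 dB(A)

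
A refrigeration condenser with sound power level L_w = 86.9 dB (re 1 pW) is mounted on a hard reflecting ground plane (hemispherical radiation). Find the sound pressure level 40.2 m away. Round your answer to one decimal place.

L_p = L_w − 10·log₁₀(2π·r²) with r = 40.2 m.
2π·r² = 1.015e+04 m², 10·log₁₀ of that is 40.066 dB.
L_p = 86.9 − 40.066 = 46.83 dB.

46.8 dB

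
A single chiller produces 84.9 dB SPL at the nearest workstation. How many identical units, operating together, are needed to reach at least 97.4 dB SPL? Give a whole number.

18

Need L₁ + 10·log₁₀ N ≥ 97.4, i.e. log₁₀ N ≥ 1.25.
N ≥ 10^(12.5/10) = 17.783, so N = 18.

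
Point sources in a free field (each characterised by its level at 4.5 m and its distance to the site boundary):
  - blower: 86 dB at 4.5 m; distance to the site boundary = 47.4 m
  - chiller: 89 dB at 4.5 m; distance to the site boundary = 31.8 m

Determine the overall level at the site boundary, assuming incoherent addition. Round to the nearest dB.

Apply inverse-square spreading to bring every level to the receiver, then sum 10^(L/10).
blower: 86 − 20·log₁₀(47.4/4.5) = 86 − 20.45 = 65.55 dB.
chiller: 89 − 20·log₁₀(31.8/4.5) = 89 − 16.98 = 72.02 dB.
Σ 10^(L/10) = 1.949e+07 → L_total = 10·log₁₀(1.949e+07) = 72.90 dB.

73 dB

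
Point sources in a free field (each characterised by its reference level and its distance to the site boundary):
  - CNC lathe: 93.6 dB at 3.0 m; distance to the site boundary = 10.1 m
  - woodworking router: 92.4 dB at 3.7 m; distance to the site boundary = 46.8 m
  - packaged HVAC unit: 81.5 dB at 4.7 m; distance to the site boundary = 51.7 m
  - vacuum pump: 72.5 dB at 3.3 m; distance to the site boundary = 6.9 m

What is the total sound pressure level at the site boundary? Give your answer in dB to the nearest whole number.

Apply inverse-square spreading to bring every level to the receiver, then sum 10^(L/10).
CNC lathe: 93.6 − 20·log₁₀(10.1/3.0) = 93.6 − 10.54 = 83.06 dB.
woodworking router: 92.4 − 20·log₁₀(46.8/3.7) = 92.4 − 22.04 = 70.36 dB.
packaged HVAC unit: 81.5 − 20·log₁₀(51.7/4.7) = 81.5 − 20.83 = 60.67 dB.
vacuum pump: 72.5 − 20·log₁₀(6.9/3.3) = 72.5 − 6.41 = 66.09 dB.
Σ 10^(L/10) = 2.182e+08 → L_total = 10·log₁₀(2.182e+08) = 83.39 dB.

83 dB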